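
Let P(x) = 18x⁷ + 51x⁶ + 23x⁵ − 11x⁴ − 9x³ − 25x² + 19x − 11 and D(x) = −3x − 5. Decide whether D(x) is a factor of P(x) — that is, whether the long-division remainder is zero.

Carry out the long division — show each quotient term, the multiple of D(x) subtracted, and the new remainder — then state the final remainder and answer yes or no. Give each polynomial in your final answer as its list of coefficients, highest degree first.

Step 1: lead(18x⁷ + 51x⁶ + 23x⁵ − 11x⁴ − 9x³ − 25x² + 19x − 11) ÷ lead(D) = 18x⁷ ÷ −3x = −6x⁶. Subtract (−6x⁶)·D = 18x⁷ + 30x⁶. Remainder: 21x⁶ + 23x⁵ − 11x⁴ − 9x³ − 25x² + 19x − 11.
Step 2: lead(21x⁶ + 23x⁵ − 11x⁴ − 9x³ − 25x² + 19x − 11) ÷ lead(D) = 21x⁶ ÷ −3x = −7x⁵. Subtract (−7x⁵)·D = 21x⁶ + 35x⁵. Remainder: −12x⁵ − 11x⁴ − 9x³ − 25x² + 19x − 11.
Step 3: lead(−12x⁵ − 11x⁴ − 9x³ − 25x² + 19x − 11) ÷ lead(D) = −12x⁵ ÷ −3x = 4x⁴. Subtract (4x⁴)·D = −12x⁵ − 20x⁴. Remainder: 9x⁴ − 9x³ − 25x² + 19x − 11.
Step 4: lead(9x⁴ − 9x³ − 25x² + 19x − 11) ÷ lead(D) = 9x⁴ ÷ −3x = −3x³. Subtract (−3x³)·D = 9x⁴ + 15x³. Remainder: −24x³ − 25x² + 19x − 11.
Step 5: lead(−24x³ − 25x² + 19x − 11) ÷ lead(D) = −24x³ ÷ −3x = 8x². Subtract (8x²)·D = −24x³ − 40x². Remainder: 15x² + 19x − 11.
Step 6: lead(15x² + 19x − 11) ÷ lead(D) = 15x² ÷ −3x = −5x. Subtract (−5x)·D = 15x² + 25x. Remainder: −6x − 11.
Step 7: lead(−6x − 11) ÷ lead(D) = −6x ÷ −3x = 2. Subtract (2)·D = −6x − 10. Remainder: −1.

R = [-1], so D(x) is not a factor of P(x). no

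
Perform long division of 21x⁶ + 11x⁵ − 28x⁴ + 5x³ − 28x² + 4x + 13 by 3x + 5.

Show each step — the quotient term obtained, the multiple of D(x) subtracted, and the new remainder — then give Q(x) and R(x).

Q(x) = 7x⁵ − 8x⁴ + 4x³ − 5x² − x + 3; R(x) = −2

Step 1: lead(21x⁶ + 11x⁵ − 28x⁴ + 5x³ − 28x² + 4x + 13) ÷ lead(D) = 21x⁶ ÷ 3x = 7x⁵. Subtract (7x⁵)·D = 21x⁶ + 35x⁵. Remainder: −24x⁵ − 28x⁴ + 5x³ − 28x² + 4x + 13.
Step 2: lead(−24x⁵ − 28x⁴ + 5x³ − 28x² + 4x + 13) ÷ lead(D) = −24x⁵ ÷ 3x = −8x⁴. Subtract (−8x⁴)·D = −24x⁵ − 40x⁴. Remainder: 12x⁴ + 5x³ − 28x² + 4x + 13.
Step 3: lead(12x⁴ + 5x³ − 28x² + 4x + 13) ÷ lead(D) = 12x⁴ ÷ 3x = 4x³. Subtract (4x³)·D = 12x⁴ + 20x³. Remainder: −15x³ − 28x² + 4x + 13.
Step 4: lead(−15x³ − 28x² + 4x + 13) ÷ lead(D) = −15x³ ÷ 3x = −5x². Subtract (−5x²)·D = −15x³ − 25x². Remainder: −3x² + 4x + 13.
Step 5: lead(−3x² + 4x + 13) ÷ lead(D) = −3x² ÷ 3x = −x. Subtract (−x)·D = −3x² − 5x. Remainder: 9x + 13.
Step 6: lead(9x + 13) ÷ lead(D) = 9x ÷ 3x = 3. Subtract (3)·D = 9x + 15. Remainder: −2.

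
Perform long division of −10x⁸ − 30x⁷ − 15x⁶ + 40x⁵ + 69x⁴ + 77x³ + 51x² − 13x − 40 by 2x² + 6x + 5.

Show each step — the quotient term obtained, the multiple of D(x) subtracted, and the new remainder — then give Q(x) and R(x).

Step 1: lead(−10x⁸ − 30x⁷ − 15x⁶ + 40x⁵ + 69x⁴ + 77x³ + 51x² − 13x − 40) ÷ lead(D) = −10x⁸ ÷ 2x² = −5x⁶. Subtract (−5x⁶)·D = −10x⁸ − 30x⁷ − 25x⁶. Remainder: 10x⁶ + 40x⁵ + 69x⁴ + 77x³ + 51x² − 13x − 40.
Step 2: lead(10x⁶ + 40x⁵ + 69x⁴ + 77x³ + 51x² − 13x − 40) ÷ lead(D) = 10x⁶ ÷ 2x² = 5x⁴. Subtract (5x⁴)·D = 10x⁶ + 30x⁵ + 25x⁴. Remainder: 10x⁵ + 44x⁴ + 77x³ + 51x² − 13x − 40.
Step 3: lead(10x⁵ + 44x⁴ + 77x³ + 51x² − 13x − 40) ÷ lead(D) = 10x⁵ ÷ 2x² = 5x³. Subtract (5x³)·D = 10x⁵ + 30x⁴ + 25x³. Remainder: 14x⁴ + 52x³ + 51x² − 13x − 40.
Step 4: lead(14x⁴ + 52x³ + 51x² − 13x − 40) ÷ lead(D) = 14x⁴ ÷ 2x² = 7x². Subtract (7x²)·D = 14x⁴ + 42x³ + 35x². Remainder: 10x³ + 16x² − 13x − 40.
Step 5: lead(10x³ + 16x² − 13x − 40) ÷ lead(D) = 10x³ ÷ 2x² = 5x. Subtract (5x)·D = 10x³ + 30x² + 25x. Remainder: −14x² − 38x − 40.
Step 6: lead(−14x² − 38x − 40) ÷ lead(D) = −14x² ÷ 2x² = −7. Subtract (−7)·D = −14x² − 42x − 35. Remainder: 4x − 5.

Q(x) = −5x⁶ + 5x⁴ + 5x³ + 7x² + 5x − 7; R(x) = 4x − 5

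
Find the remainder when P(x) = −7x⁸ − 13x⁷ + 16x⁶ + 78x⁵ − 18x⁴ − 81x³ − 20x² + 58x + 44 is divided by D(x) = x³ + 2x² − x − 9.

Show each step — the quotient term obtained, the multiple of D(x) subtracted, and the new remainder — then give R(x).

R(x) = 8

Step 1: lead(−7x⁸ − 13x⁷ + 16x⁶ + 78x⁵ − 18x⁴ − 81x³ − 20x² + 58x + 44) ÷ lead(D) = −7x⁸ ÷ x³ = −7x⁵. Subtract (−7x⁵)·D = −7x⁸ − 14x⁷ + 7x⁶ + 63x⁵. Remainder: x⁷ + 9x⁶ + 15x⁵ − 18x⁴ − 81x³ − 20x² + 58x + 44.
Step 2: lead(x⁷ + 9x⁶ + 15x⁵ − 18x⁴ − 81x³ − 20x² + 58x + 44) ÷ lead(D) = x⁷ ÷ x³ = x⁴. Subtract (x⁴)·D = x⁷ + 2x⁶ − x⁵ − 9x⁴. Remainder: 7x⁶ + 16x⁵ − 9x⁴ − 81x³ − 20x² + 58x + 44.
Step 3: lead(7x⁶ + 16x⁵ − 9x⁴ − 81x³ − 20x² + 58x + 44) ÷ lead(D) = 7x⁶ ÷ x³ = 7x³. Subtract (7x³)·D = 7x⁶ + 14x⁵ − 7x⁴ − 63x³. Remainder: 2x⁵ − 2x⁴ − 18x³ − 20x² + 58x + 44.
Step 4: lead(2x⁵ − 2x⁴ − 18x³ − 20x² + 58x + 44) ÷ lead(D) = 2x⁵ ÷ x³ = 2x². Subtract (2x²)·D = 2x⁵ + 4x⁴ − 2x³ − 18x². Remainder: −6x⁴ − 16x³ − 2x² + 58x + 44.
Step 5: lead(−6x⁴ − 16x³ − 2x² + 58x + 44) ÷ lead(D) = −6x⁴ ÷ x³ = −6x. Subtract (−6x)·D = −6x⁴ − 12x³ + 6x² + 54x. Remainder: −4x³ − 8x² + 4x + 44.
Step 6: lead(−4x³ − 8x² + 4x + 44) ÷ lead(D) = −4x³ ÷ x³ = −4. Subtract (−4)·D = −4x³ − 8x² + 4x + 36. Remainder: 8.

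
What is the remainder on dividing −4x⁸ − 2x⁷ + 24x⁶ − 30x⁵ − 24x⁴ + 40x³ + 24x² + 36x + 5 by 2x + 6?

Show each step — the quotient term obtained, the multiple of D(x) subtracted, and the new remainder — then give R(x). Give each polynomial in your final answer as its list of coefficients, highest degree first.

Step 1: lead(−4x⁸ − 2x⁷ + 24x⁶ − 30x⁵ − 24x⁴ + 40x³ + 24x² + 36x + 5) ÷ lead(D) = −4x⁸ ÷ 2x = −2x⁷. Subtract (−2x⁷)·D = −4x⁸ − 12x⁷. Remainder: 10x⁷ + 24x⁶ − 30x⁵ − 24x⁴ + 40x³ + 24x² + 36x + 5.
Step 2: lead(10x⁷ + 24x⁶ − 30x⁵ − 24x⁴ + 40x³ + 24x² + 36x + 5) ÷ lead(D) = 10x⁷ ÷ 2x = 5x⁶. Subtract (5x⁶)·D = 10x⁷ + 30x⁶. Remainder: −6x⁶ − 30x⁵ − 24x⁴ + 40x³ + 24x² + 36x + 5.
Step 3: lead(−6x⁶ − 30x⁵ − 24x⁴ + 40x³ + 24x² + 36x + 5) ÷ lead(D) = −6x⁶ ÷ 2x = −3x⁵. Subtract (−3x⁵)·D = −6x⁶ − 18x⁵. Remainder: −12x⁵ − 24x⁴ + 40x³ + 24x² + 36x + 5.
Step 4: lead(−12x⁵ − 24x⁴ + 40x³ + 24x² + 36x + 5) ÷ lead(D) = −12x⁵ ÷ 2x = −6x⁴. Subtract (−6x⁴)·D = −12x⁵ − 36x⁴. Remainder: 12x⁴ + 40x³ + 24x² + 36x + 5.
Step 5: lead(12x⁴ + 40x³ + 24x² + 36x + 5) ÷ lead(D) = 12x⁴ ÷ 2x = 6x³. Subtract (6x³)·D = 12x⁴ + 36x³. Remainder: 4x³ + 24x² + 36x + 5.
Step 6: lead(4x³ + 24x² + 36x + 5) ÷ lead(D) = 4x³ ÷ 2x = 2x². Subtract (2x²)·D = 4x³ + 12x². Remainder: 12x² + 36x + 5.
Step 7: lead(12x² + 36x + 5) ÷ lead(D) = 12x² ÷ 2x = 6x. Subtract (6x)·D = 12x² + 36x. Remainder: 5.

R = [5]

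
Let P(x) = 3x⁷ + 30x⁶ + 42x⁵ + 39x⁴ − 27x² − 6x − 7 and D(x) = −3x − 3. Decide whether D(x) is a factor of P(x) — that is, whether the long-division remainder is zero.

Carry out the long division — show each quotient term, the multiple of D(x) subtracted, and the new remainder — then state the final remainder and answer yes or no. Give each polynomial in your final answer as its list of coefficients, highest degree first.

R = [-4], so D(x) is not a factor of P(x). no

Step 1: lead(3x⁷ + 30x⁶ + 42x⁵ + 39x⁴ − 27x² − 6x − 7) ÷ lead(D) = 3x⁷ ÷ −3x = −x⁶. Subtract (−x⁶)·D = 3x⁷ + 3x⁶. Remainder: 27x⁶ + 42x⁵ + 39x⁴ − 27x² − 6x − 7.
Step 2: lead(27x⁶ + 42x⁵ + 39x⁴ − 27x² − 6x − 7) ÷ lead(D) = 27x⁶ ÷ −3x = −9x⁵. Subtract (−9x⁵)·D = 27x⁶ + 27x⁵. Remainder: 15x⁵ + 39x⁴ − 27x² − 6x − 7.
Step 3: lead(15x⁵ + 39x⁴ − 27x² − 6x − 7) ÷ lead(D) = 15x⁵ ÷ −3x = −5x⁴. Subtract (−5x⁴)·D = 15x⁵ + 15x⁴. Remainder: 24x⁴ − 27x² − 6x − 7.
Step 4: lead(24x⁴ − 27x² − 6x − 7) ÷ lead(D) = 24x⁴ ÷ −3x = −8x³. Subtract (−8x³)·D = 24x⁴ + 24x³. Remainder: −24x³ − 27x² − 6x − 7.
Step 5: lead(−24x³ − 27x² − 6x − 7) ÷ lead(D) = −24x³ ÷ −3x = 8x². Subtract (8x²)·D = −24x³ − 24x². Remainder: −3x² − 6x − 7.
Step 6: lead(−3x² − 6x − 7) ÷ lead(D) = −3x² ÷ −3x = x. Subtract (x)·D = −3x² − 3x. Remainder: −3x − 7.
Step 7: lead(−3x − 7) ÷ lead(D) = −3x ÷ −3x = 1. Subtract (1)·D = −3x − 3. Remainder: −4.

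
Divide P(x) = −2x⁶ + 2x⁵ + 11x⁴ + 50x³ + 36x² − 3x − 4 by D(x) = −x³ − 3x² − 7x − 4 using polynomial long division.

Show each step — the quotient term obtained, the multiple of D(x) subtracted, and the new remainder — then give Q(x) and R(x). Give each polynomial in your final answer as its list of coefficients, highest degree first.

Step 1: lead(−2x⁶ + 2x⁵ + 11x⁴ + 50x³ + 36x² − 3x − 4) ÷ lead(D) = −2x⁶ ÷ −x³ = 2x³. Subtract (2x³)·D = −2x⁶ − 6x⁵ − 14x⁴ − 8x³. Remainder: 8x⁵ + 25x⁴ + 58x³ + 36x² − 3x − 4.
Step 2: lead(8x⁵ + 25x⁴ + 58x³ + 36x² − 3x − 4) ÷ lead(D) = 8x⁵ ÷ −x³ = −8x². Subtract (−8x²)·D = 8x⁵ + 24x⁴ + 56x³ + 32x². Remainder: x⁴ + 2x³ + 4x² − 3x − 4.
Step 3: lead(x⁴ + 2x³ + 4x² − 3x − 4) ÷ lead(D) = x⁴ ÷ −x³ = −x. Subtract (−x)·D = x⁴ + 3x³ + 7x² + 4x. Remainder: −x³ − 3x² − 7x − 4.
Step 4: lead(−x³ − 3x² − 7x − 4) ÷ lead(D) = −x³ ÷ −x³ = 1. Subtract (1)·D = −x³ − 3x² − 7x − 4. Remainder: 0.

Q = [2, -8, -1, 1]; R = [0]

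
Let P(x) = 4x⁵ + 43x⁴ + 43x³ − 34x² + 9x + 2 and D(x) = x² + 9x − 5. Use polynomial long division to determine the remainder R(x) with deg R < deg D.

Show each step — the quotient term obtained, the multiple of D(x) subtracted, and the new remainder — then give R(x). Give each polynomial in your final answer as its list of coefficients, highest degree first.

R = [7]

Step 1: lead(4x⁵ + 43x⁴ + 43x³ − 34x² + 9x + 2) ÷ lead(D) = 4x⁵ ÷ x² = 4x³. Subtract (4x³)·D = 4x⁵ + 36x⁴ − 20x³. Remainder: 7x⁴ + 63x³ − 34x² + 9x + 2.
Step 2: lead(7x⁴ + 63x³ − 34x² + 9x + 2) ÷ lead(D) = 7x⁴ ÷ x² = 7x². Subtract (7x²)·D = 7x⁴ + 63x³ − 35x². Remainder: x² + 9x + 2.
Step 3: lead(x² + 9x + 2) ÷ lead(D) = x² ÷ x² = 1. Subtract (1)·D = x² + 9x − 5. Remainder: 7.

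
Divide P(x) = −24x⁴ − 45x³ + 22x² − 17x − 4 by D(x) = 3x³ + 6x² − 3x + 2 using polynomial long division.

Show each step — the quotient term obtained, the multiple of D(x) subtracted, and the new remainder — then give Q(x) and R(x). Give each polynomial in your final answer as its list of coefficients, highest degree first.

Q = [-8, 1]; R = [-8, 2, -6]

Step 1: lead(−24x⁴ − 45x³ + 22x² − 17x − 4) ÷ lead(D) = −24x⁴ ÷ 3x³ = −8x. Subtract (−8x)·D = −24x⁴ − 48x³ + 24x² − 16x. Remainder: 3x³ − 2x² − x − 4.
Step 2: lead(3x³ − 2x² − x − 4) ÷ lead(D) = 3x³ ÷ 3x³ = 1. Subtract (1)·D = 3x³ + 6x² − 3x + 2. Remainder: −8x² + 2x − 6.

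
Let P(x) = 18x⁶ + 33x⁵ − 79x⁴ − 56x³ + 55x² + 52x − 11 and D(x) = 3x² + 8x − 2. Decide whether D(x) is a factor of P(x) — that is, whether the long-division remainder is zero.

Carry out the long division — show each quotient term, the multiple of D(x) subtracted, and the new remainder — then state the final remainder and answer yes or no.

Step 1: lead(18x⁶ + 33x⁵ − 79x⁴ − 56x³ + 55x² + 52x − 11) ÷ lead(D) = 18x⁶ ÷ 3x² = 6x⁴. Subtract (6x⁴)·D = 18x⁶ + 48x⁵ − 12x⁴. Remainder: −15x⁵ − 67x⁴ − 56x³ + 55x² + 52x − 11.
Step 2: lead(−15x⁵ − 67x⁴ − 56x³ + 55x² + 52x − 11) ÷ lead(D) = −15x⁵ ÷ 3x² = −5x³. Subtract (−5x³)·D = −15x⁵ − 40x⁴ + 10x³. Remainder: −27x⁴ − 66x³ + 55x² + 52x − 11.
Step 3: lead(−27x⁴ − 66x³ + 55x² + 52x − 11) ÷ lead(D) = −27x⁴ ÷ 3x² = −9x². Subtract (−9x²)·D = −27x⁴ − 72x³ + 18x². Remainder: 6x³ + 37x² + 52x − 11.
Step 4: lead(6x³ + 37x² + 52x − 11) ÷ lead(D) = 6x³ ÷ 3x² = 2x. Subtract (2x)·D = 6x³ + 16x² − 4x. Remainder: 21x² + 56x − 11.
Step 5: lead(21x² + 56x − 11) ÷ lead(D) = 21x² ÷ 3x² = 7. Subtract (7)·D = 21x² + 56x − 14. Remainder: 3.

R(x) = 3, so D(x) is not a factor of P(x). no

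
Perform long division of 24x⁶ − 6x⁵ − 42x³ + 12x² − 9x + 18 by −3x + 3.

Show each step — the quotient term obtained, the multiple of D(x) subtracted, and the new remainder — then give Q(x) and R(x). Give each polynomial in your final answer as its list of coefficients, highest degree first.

Q = [-8, -6, -6, 8, 4, 7]; R = [-3]

Step 1: lead(24x⁶ − 6x⁵ − 42x³ + 12x² − 9x + 18) ÷ lead(D) = 24x⁶ ÷ −3x = −8x⁵. Subtract (−8x⁵)·D = 24x⁶ − 24x⁵. Remainder: 18x⁵ − 42x³ + 12x² − 9x + 18.
Step 2: lead(18x⁵ − 42x³ + 12x² − 9x + 18) ÷ lead(D) = 18x⁵ ÷ −3x = −6x⁴. Subtract (−6x⁴)·D = 18x⁵ − 18x⁴. Remainder: 18x⁴ − 42x³ + 12x² − 9x + 18.
Step 3: lead(18x⁴ − 42x³ + 12x² − 9x + 18) ÷ lead(D) = 18x⁴ ÷ −3x = −6x³. Subtract (−6x³)·D = 18x⁴ − 18x³. Remainder: −24x³ + 12x² − 9x + 18.
Step 4: lead(−24x³ + 12x² − 9x + 18) ÷ lead(D) = −24x³ ÷ −3x = 8x². Subtract (8x²)·D = −24x³ + 24x². Remainder: −12x² − 9x + 18.
Step 5: lead(−12x² − 9x + 18) ÷ lead(D) = −12x² ÷ −3x = 4x. Subtract (4x)·D = −12x² + 12x. Remainder: −21x + 18.
Step 6: lead(−21x + 18) ÷ lead(D) = −21x ÷ −3x = 7. Subtract (7)·D = −21x + 21. Remainder: −3.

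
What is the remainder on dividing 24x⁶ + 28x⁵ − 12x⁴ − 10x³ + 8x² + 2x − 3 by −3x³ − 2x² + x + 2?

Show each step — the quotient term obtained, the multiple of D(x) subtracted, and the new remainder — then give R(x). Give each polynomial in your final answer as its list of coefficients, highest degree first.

Step 1: lead(24x⁶ + 28x⁵ − 12x⁴ − 10x³ + 8x² + 2x − 3) ÷ lead(D) = 24x⁶ ÷ −3x³ = −8x³. Subtract (−8x³)·D = 24x⁶ + 16x⁵ − 8x⁴ − 16x³. Remainder: 12x⁵ − 4x⁴ + 6x³ + 8x² + 2x − 3.
Step 2: lead(12x⁵ − 4x⁴ + 6x³ + 8x² + 2x − 3) ÷ lead(D) = 12x⁵ ÷ −3x³ = −4x². Subtract (−4x²)·D = 12x⁵ + 8x⁴ − 4x³ − 8x². Remainder: −12x⁴ + 10x³ + 16x² + 2x − 3.
Step 3: lead(−12x⁴ + 10x³ + 16x² + 2x − 3) ÷ lead(D) = −12x⁴ ÷ −3x³ = 4x. Subtract (4x)·D = −12x⁴ − 8x³ + 4x² + 8x. Remainder: 18x³ + 12x² − 6x − 3.
Step 4: lead(18x³ + 12x² − 6x − 3) ÷ lead(D) = 18x³ ÷ −3x³ = −6. Subtract (−6)·D = 18x³ + 12x² − 6x − 12. Remainder: 9.

R = [9]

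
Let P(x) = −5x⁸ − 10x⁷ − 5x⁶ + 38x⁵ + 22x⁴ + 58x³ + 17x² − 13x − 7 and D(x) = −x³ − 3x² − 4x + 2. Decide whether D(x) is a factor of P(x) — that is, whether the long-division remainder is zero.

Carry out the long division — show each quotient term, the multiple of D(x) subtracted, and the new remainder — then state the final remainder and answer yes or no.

R(x) = −5x² − 5x − 3, so D(x) is not a factor of P(x). no

Step 1: lead(−5x⁸ − 10x⁷ − 5x⁶ + 38x⁵ + 22x⁴ + 58x³ + 17x² − 13x − 7) ÷ lead(D) = −5x⁸ ÷ −x³ = 5x⁵. Subtract (5x⁵)·D = −5x⁸ − 15x⁷ − 20x⁶ + 10x⁵. Remainder: 5x⁷ + 15x⁶ + 28x⁵ + 22x⁴ + 58x³ + 17x² − 13x − 7.
Step 2: lead(5x⁷ + 15x⁶ + 28x⁵ + 22x⁴ + 58x³ + 17x² − 13x − 7) ÷ lead(D) = 5x⁷ ÷ −x³ = −5x⁴. Subtract (−5x⁴)·D = 5x⁷ + 15x⁶ + 20x⁵ − 10x⁴. Remainder: 8x⁵ + 32x⁴ + 58x³ + 17x² − 13x − 7.
Step 3: lead(8x⁵ + 32x⁴ + 58x³ + 17x² − 13x − 7) ÷ lead(D) = 8x⁵ ÷ −x³ = −8x². Subtract (−8x²)·D = 8x⁵ + 24x⁴ + 32x³ − 16x². Remainder: 8x⁴ + 26x³ + 33x² − 13x − 7.
Step 4: lead(8x⁴ + 26x³ + 33x² − 13x − 7) ÷ lead(D) = 8x⁴ ÷ −x³ = −8x. Subtract (−8x)·D = 8x⁴ + 24x³ + 32x² − 16x. Remainder: 2x³ + x² + 3x − 7.
Step 5: lead(2x³ + x² + 3x − 7) ÷ lead(D) = 2x³ ÷ −x³ = −2. Subtract (−2)·D = 2x³ + 6x² + 8x − 4. Remainder: −5x² − 5x − 3.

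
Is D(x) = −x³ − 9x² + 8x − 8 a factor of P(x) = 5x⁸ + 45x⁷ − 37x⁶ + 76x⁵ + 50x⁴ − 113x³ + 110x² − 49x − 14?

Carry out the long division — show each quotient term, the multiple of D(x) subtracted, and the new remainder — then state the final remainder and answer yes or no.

Step 1: lead(5x⁸ + 45x⁷ − 37x⁶ + 76x⁵ + 50x⁴ − 113x³ + 110x² − 49x − 14) ÷ lead(D) = 5x⁸ ÷ −x³ = −5x⁵. Subtract (−5x⁵)·D = 5x⁸ + 45x⁷ − 40x⁶ + 40x⁵. Remainder: 3x⁶ + 36x⁵ + 50x⁴ − 113x³ + 110x² − 49x − 14.
Step 2: lead(3x⁶ + 36x⁵ + 50x⁴ − 113x³ + 110x² − 49x − 14) ÷ lead(D) = 3x⁶ ÷ −x³ = −3x³. Subtract (−3x³)·D = 3x⁶ + 27x⁵ − 24x⁴ + 24x³. Remainder: 9x⁵ + 74x⁴ − 137x³ + 110x² − 49x − 14.
Step 3: lead(9x⁵ + 74x⁴ − 137x³ + 110x² − 49x − 14) ÷ lead(D) = 9x⁵ ÷ −x³ = −9x². Subtract (−9x²)·D = 9x⁵ + 81x⁴ − 72x³ + 72x². Remainder: −7x⁴ − 65x³ + 38x² − 49x − 14.
Step 4: lead(−7x⁴ − 65x³ + 38x² − 49x − 14) ÷ lead(D) = −7x⁴ ÷ −x³ = 7x. Subtract (7x)·D = −7x⁴ − 63x³ + 56x² − 56x. Remainder: −2x³ − 18x² + 7x − 14.
Step 5: lead(−2x³ − 18x² + 7x − 14) ÷ lead(D) = −2x³ ÷ −x³ = 2. Subtract (2)·D = −2x³ − 18x² + 16x − 16. Remainder: −9x + 2.

R(x) = −9x + 2, so D(x) is not a factor of P(x). no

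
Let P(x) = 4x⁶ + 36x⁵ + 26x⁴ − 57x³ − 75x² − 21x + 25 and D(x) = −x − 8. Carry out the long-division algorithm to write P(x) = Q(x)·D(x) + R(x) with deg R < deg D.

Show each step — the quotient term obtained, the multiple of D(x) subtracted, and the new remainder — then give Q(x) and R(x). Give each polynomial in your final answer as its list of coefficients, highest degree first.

Step 1: lead(4x⁶ + 36x⁵ + 26x⁴ − 57x³ − 75x² − 21x + 25) ÷ lead(D) = 4x⁶ ÷ −x = −4x⁵. Subtract (−4x⁵)·D = 4x⁶ + 32x⁵. Remainder: 4x⁵ + 26x⁴ − 57x³ − 75x² − 21x + 25.
Step 2: lead(4x⁵ + 26x⁴ − 57x³ − 75x² − 21x + 25) ÷ lead(D) = 4x⁵ ÷ −x = −4x⁴. Subtract (−4x⁴)·D = 4x⁵ + 32x⁴. Remainder: −6x⁴ − 57x³ − 75x² − 21x + 25.
Step 3: lead(−6x⁴ − 57x³ − 75x² − 21x + 25) ÷ lead(D) = −6x⁴ ÷ −x = 6x³. Subtract (6x³)·D = −6x⁴ − 48x³. Remainder: −9x³ − 75x² − 21x + 25.
Step 4: lead(−9x³ − 75x² − 21x + 25) ÷ lead(D) = −9x³ ÷ −x = 9x². Subtract (9x²)·D = −9x³ − 72x². Remainder: −3x² − 21x + 25.
Step 5: lead(−3x² − 21x + 25) ÷ lead(D) = −3x² ÷ −x = 3x. Subtract (3x)·D = −3x² − 24x. Remainder: 3x + 25.
Step 6: lead(3x + 25) ÷ lead(D) = 3x ÷ −x = −3. Subtract (−3)·D = 3x + 24. Remainder: 1.

Q = [-4, -4, 6, 9, 3, -3]; R = [1]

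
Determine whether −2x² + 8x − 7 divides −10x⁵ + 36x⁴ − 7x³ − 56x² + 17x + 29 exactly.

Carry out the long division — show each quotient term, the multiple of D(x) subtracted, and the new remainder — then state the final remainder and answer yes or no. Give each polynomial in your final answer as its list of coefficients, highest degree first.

Step 1: lead(−10x⁵ + 36x⁴ − 7x³ − 56x² + 17x + 29) ÷ lead(D) = −10x⁵ ÷ −2x² = 5x³. Subtract (5x³)·D = −10x⁵ + 40x⁴ − 35x³. Remainder: −4x⁴ + 28x³ − 56x² + 17x + 29.
Step 2: lead(−4x⁴ + 28x³ − 56x² + 17x + 29) ÷ lead(D) = −4x⁴ ÷ −2x² = 2x². Subtract (2x²)·D = −4x⁴ + 16x³ − 14x². Remainder: 12x³ − 42x² + 17x + 29.
Step 3: lead(12x³ − 42x² + 17x + 29) ÷ lead(D) = 12x³ ÷ −2x² = −6x. Subtract (−6x)·D = 12x³ − 48x² + 42x. Remainder: 6x² − 25x + 29.
Step 4: lead(6x² − 25x + 29) ÷ lead(D) = 6x² ÷ −2x² = −3. Subtract (−3)·D = 6x² − 24x + 21. Remainder: −x + 8.

R = [-1, 8], so D(x) is not a factor of P(x). no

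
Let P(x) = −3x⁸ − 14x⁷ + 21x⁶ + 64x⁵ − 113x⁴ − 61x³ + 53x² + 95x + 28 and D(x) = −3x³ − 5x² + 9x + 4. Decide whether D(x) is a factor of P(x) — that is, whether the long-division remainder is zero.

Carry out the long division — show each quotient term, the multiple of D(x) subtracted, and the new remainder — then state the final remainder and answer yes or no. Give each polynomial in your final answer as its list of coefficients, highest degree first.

R = [0], so D(x) is a factor of P(x). yes

Step 1: lead(−3x⁸ − 14x⁷ + 21x⁶ + 64x⁵ − 113x⁴ − 61x³ + 53x² + 95x + 28) ÷ lead(D) = −3x⁸ ÷ −3x³ = x⁵. Subtract (x⁵)·D = −3x⁸ − 5x⁷ + 9x⁶ + 4x⁵. Remainder: −9x⁷ + 12x⁶ + 60x⁵ − 113x⁴ − 61x³ + 53x² + 95x + 28.
Step 2: lead(−9x⁷ + 12x⁶ + 60x⁵ − 113x⁴ − 61x³ + 53x² + 95x + 28) ÷ lead(D) = −9x⁷ ÷ −3x³ = 3x⁴. Subtract (3x⁴)·D = −9x⁷ − 15x⁶ + 27x⁵ + 12x⁴. Remainder: 27x⁶ + 33x⁵ − 125x⁴ − 61x³ + 53x² + 95x + 28.
Step 3: lead(27x⁶ + 33x⁵ − 125x⁴ − 61x³ + 53x² + 95x + 28) ÷ lead(D) = 27x⁶ ÷ −3x³ = −9x³. Subtract (−9x³)·D = 27x⁶ + 45x⁵ − 81x⁴ − 36x³. Remainder: −12x⁵ − 44x⁴ − 25x³ + 53x² + 95x + 28.
Step 4: lead(−12x⁵ − 44x⁴ − 25x³ + 53x² + 95x + 28) ÷ lead(D) = −12x⁵ ÷ −3x³ = 4x². Subtract (4x²)·D = −12x⁵ − 20x⁴ + 36x³ + 16x². Remainder: −24x⁴ − 61x³ + 37x² + 95x + 28.
Step 5: lead(−24x⁴ − 61x³ + 37x² + 95x + 28) ÷ lead(D) = −24x⁴ ÷ −3x³ = 8x. Subtract (8x)·D = −24x⁴ − 40x³ + 72x² + 32x. Remainder: −21x³ − 35x² + 63x + 28.
Step 6: lead(−21x³ − 35x² + 63x + 28) ÷ lead(D) = −21x³ ÷ −3x³ = 7. Subtract (7)·D = −21x³ − 35x² + 63x + 28. Remainder: 0.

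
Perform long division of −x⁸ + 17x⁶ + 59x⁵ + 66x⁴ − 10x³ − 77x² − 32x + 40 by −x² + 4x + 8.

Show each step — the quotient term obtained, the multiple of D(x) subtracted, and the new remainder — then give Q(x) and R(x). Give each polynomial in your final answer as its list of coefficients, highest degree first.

Q = [1, 4, 7, 1, -6, -6, 5]; R = [-4, 0]

Step 1: lead(−x⁸ + 17x⁶ + 59x⁵ + 66x⁴ − 10x³ − 77x² − 32x + 40) ÷ lead(D) = −x⁸ ÷ −x² = x⁶. Subtract (x⁶)·D = −x⁸ + 4x⁷ + 8x⁶. Remainder: −4x⁷ + 9x⁶ + 59x⁵ + 66x⁴ − 10x³ − 77x² − 32x + 40.
Step 2: lead(−4x⁷ + 9x⁶ + 59x⁵ + 66x⁴ − 10x³ − 77x² − 32x + 40) ÷ lead(D) = −4x⁷ ÷ −x² = 4x⁵. Subtract (4x⁵)·D = −4x⁷ + 16x⁶ + 32x⁵. Remainder: −7x⁶ + 27x⁵ + 66x⁴ − 10x³ − 77x² − 32x + 40.
Step 3: lead(−7x⁶ + 27x⁵ + 66x⁴ − 10x³ − 77x² − 32x + 40) ÷ lead(D) = −7x⁶ ÷ −x² = 7x⁴. Subtract (7x⁴)·D = −7x⁶ + 28x⁵ + 56x⁴. Remainder: −x⁵ + 10x⁴ − 10x³ − 77x² − 32x + 40.
Step 4: lead(−x⁵ + 10x⁴ − 10x³ − 77x² − 32x + 40) ÷ lead(D) = −x⁵ ÷ −x² = x³. Subtract (x³)·D = −x⁵ + 4x⁴ + 8x³. Remainder: 6x⁴ − 18x³ − 77x² − 32x + 40.
Step 5: lead(6x⁴ − 18x³ − 77x² − 32x + 40) ÷ lead(D) = 6x⁴ ÷ −x² = −6x². Subtract (−6x²)·D = 6x⁴ − 24x³ − 48x². Remainder: 6x³ − 29x² − 32x + 40.
Step 6: lead(6x³ − 29x² − 32x + 40) ÷ lead(D) = 6x³ ÷ −x² = −6x. Subtract (−6x)·D = 6x³ − 24x² − 48x. Remainder: −5x² + 16x + 40.
Step 7: lead(−5x² + 16x + 40) ÷ lead(D) = −5x² ÷ −x² = 5. Subtract (5)·D = −5x² + 20x + 40. Remainder: −4x.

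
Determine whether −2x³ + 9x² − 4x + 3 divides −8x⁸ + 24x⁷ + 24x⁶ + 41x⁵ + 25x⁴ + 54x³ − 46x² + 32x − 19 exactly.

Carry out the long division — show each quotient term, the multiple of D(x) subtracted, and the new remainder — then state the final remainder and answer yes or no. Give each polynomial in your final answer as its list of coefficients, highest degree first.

Step 1: lead(−8x⁸ + 24x⁷ + 24x⁶ + 41x⁵ + 25x⁴ + 54x³ − 46x² + 32x − 19) ÷ lead(D) = −8x⁸ ÷ −2x³ = 4x⁵. Subtract (4x⁵)·D = −8x⁸ + 36x⁷ − 16x⁶ + 12x⁵. Remainder: −12x⁷ + 40x⁶ + 29x⁵ + 25x⁴ + 54x³ − 46x² + 32x − 19.
Step 2: lead(−12x⁷ + 40x⁶ + 29x⁵ + 25x⁴ + 54x³ − 46x² + 32x − 19) ÷ lead(D) = −12x⁷ ÷ −2x³ = 6x⁴. Subtract (6x⁴)·D = −12x⁷ + 54x⁶ − 24x⁵ + 18x⁴. Remainder: −14x⁶ + 53x⁵ + 7x⁴ + 54x³ − 46x² + 32x − 19.
Step 3: lead(−14x⁶ + 53x⁵ + 7x⁴ + 54x³ − 46x² + 32x − 19) ÷ lead(D) = −14x⁶ ÷ −2x³ = 7x³. Subtract (7x³)·D = −14x⁶ + 63x⁵ − 28x⁴ + 21x³. Remainder: −10x⁵ + 35x⁴ + 33x³ − 46x² + 32x − 19.
Step 4: lead(−10x⁵ + 35x⁴ + 33x³ − 46x² + 32x − 19) ÷ lead(D) = −10x⁵ ÷ −2x³ = 5x². Subtract (5x²)·D = −10x⁵ + 45x⁴ − 20x³ + 15x². Remainder: −10x⁴ + 53x³ − 61x² + 32x − 19.
Step 5: lead(−10x⁴ + 53x³ − 61x² + 32x − 19) ÷ lead(D) = −10x⁴ ÷ −2x³ = 5x. Subtract (5x)·D = −10x⁴ + 45x³ − 20x² + 15x. Remainder: 8x³ − 41x² + 17x − 19.
Step 6: lead(8x³ − 41x² + 17x − 19) ÷ lead(D) = 8x³ ÷ −2x³ = −4. Subtract (−4)·D = 8x³ − 36x² + 16x − 12. Remainder: −5x² + x − 7.

R = [-5, 1, -7], so D(x) is not a factor of P(x). no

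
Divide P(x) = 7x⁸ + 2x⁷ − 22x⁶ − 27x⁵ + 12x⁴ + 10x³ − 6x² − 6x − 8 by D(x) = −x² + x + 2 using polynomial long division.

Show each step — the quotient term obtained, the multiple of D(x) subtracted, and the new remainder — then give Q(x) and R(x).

Step 1: lead(7x⁸ + 2x⁷ − 22x⁶ − 27x⁵ + 12x⁴ + 10x³ − 6x² − 6x − 8) ÷ lead(D) = 7x⁸ ÷ −x² = −7x⁶. Subtract (−7x⁶)·D = 7x⁸ − 7x⁷ − 14x⁶. Remainder: 9x⁷ − 8x⁶ − 27x⁵ + 12x⁴ + 10x³ − 6x² − 6x − 8.
Step 2: lead(9x⁷ − 8x⁶ − 27x⁵ + 12x⁴ + 10x³ − 6x² − 6x − 8) ÷ lead(D) = 9x⁷ ÷ −x² = −9x⁵. Subtract (−9x⁵)·D = 9x⁷ − 9x⁶ − 18x⁵. Remainder: x⁶ − 9x⁵ + 12x⁴ + 10x³ − 6x² − 6x − 8.
Step 3: lead(x⁶ − 9x⁵ + 12x⁴ + 10x³ − 6x² − 6x − 8) ÷ lead(D) = x⁶ ÷ −x² = −x⁴. Subtract (−x⁴)·D = x⁶ − x⁵ − 2x⁴. Remainder: −8x⁵ + 14x⁴ + 10x³ − 6x² − 6x − 8.
Step 4: lead(−8x⁵ + 14x⁴ + 10x³ − 6x² − 6x − 8) ÷ lead(D) = −8x⁵ ÷ −x² = 8x³. Subtract (8x³)·D = −8x⁵ + 8x⁴ + 16x³. Remainder: 6x⁴ − 6x³ − 6x² − 6x − 8.
Step 5: lead(6x⁴ − 6x³ − 6x² − 6x − 8) ÷ lead(D) = 6x⁴ ÷ −x² = −6x². Subtract (−6x²)·D = 6x⁴ − 6x³ − 12x². Remainder: 6x² − 6x − 8.
Step 6: lead(6x² − 6x − 8) ÷ lead(D) = 6x² ÷ −x² = −6. Subtract (−6)·D = 6x² − 6x − 12. Remainder: 4.

Q(x) = −7x⁶ − 9x⁵ − x⁴ + 8x³ − 6x² − 6; R(x) = 4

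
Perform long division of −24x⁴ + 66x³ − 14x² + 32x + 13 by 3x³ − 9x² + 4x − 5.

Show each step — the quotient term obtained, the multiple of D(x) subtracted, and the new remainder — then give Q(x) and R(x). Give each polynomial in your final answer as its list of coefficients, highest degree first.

Step 1: lead(−24x⁴ + 66x³ − 14x² + 32x + 13) ÷ lead(D) = −24x⁴ ÷ 3x³ = −8x. Subtract (−8x)·D = −24x⁴ + 72x³ − 32x² + 40x. Remainder: −6x³ + 18x² − 8x + 13.
Step 2: lead(−6x³ + 18x² − 8x + 13) ÷ lead(D) = −6x³ ÷ 3x³ = −2. Subtract (−2)·D = −6x³ + 18x² − 8x + 10. Remainder: 3.

Q = [-8, -2]; R = [3]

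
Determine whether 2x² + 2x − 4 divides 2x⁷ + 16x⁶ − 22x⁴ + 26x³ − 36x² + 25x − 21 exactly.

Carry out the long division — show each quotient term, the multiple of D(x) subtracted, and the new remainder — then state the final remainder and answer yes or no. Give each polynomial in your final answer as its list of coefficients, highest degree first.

R = [-1, -9], so D(x) is not a factor of P(x). no

Step 1: lead(2x⁷ + 16x⁶ − 22x⁴ + 26x³ − 36x² + 25x − 21) ÷ lead(D) = 2x⁷ ÷ 2x² = x⁵. Subtract (x⁵)·D = 2x⁷ + 2x⁶ − 4x⁵. Remainder: 14x⁶ + 4x⁵ − 22x⁴ + 26x³ − 36x² + 25x − 21.
Step 2: lead(14x⁶ + 4x⁵ − 22x⁴ + 26x³ − 36x² + 25x − 21) ÷ lead(D) = 14x⁶ ÷ 2x² = 7x⁴. Subtract (7x⁴)·D = 14x⁶ + 14x⁵ − 28x⁴. Remainder: −10x⁵ + 6x⁴ + 26x³ − 36x² + 25x − 21.
Step 3: lead(−10x⁵ + 6x⁴ + 26x³ − 36x² + 25x − 21) ÷ lead(D) = −10x⁵ ÷ 2x² = −5x³. Subtract (−5x³)·D = −10x⁵ − 10x⁴ + 20x³. Remainder: 16x⁴ + 6x³ − 36x² + 25x − 21.
Step 4: lead(16x⁴ + 6x³ − 36x² + 25x − 21) ÷ lead(D) = 16x⁴ ÷ 2x² = 8x². Subtract (8x²)·D = 16x⁴ + 16x³ − 32x². Remainder: −10x³ − 4x² + 25x − 21.
Step 5: lead(−10x³ − 4x² + 25x − 21) ÷ lead(D) = −10x³ ÷ 2x² = −5x. Subtract (−5x)·D = −10x³ − 10x² + 20x. Remainder: 6x² + 5x − 21.
Step 6: lead(6x² + 5x − 21) ÷ lead(D) = 6x² ÷ 2x² = 3. Subtract (3)·D = 6x² + 6x − 12. Remainder: −x − 9.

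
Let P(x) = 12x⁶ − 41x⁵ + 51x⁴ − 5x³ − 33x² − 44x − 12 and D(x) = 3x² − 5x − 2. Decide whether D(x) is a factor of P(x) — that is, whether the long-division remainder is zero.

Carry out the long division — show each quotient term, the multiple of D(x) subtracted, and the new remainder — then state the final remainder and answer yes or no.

R(x) = 0, so D(x) is a factor of P(x). yes

Step 1: lead(12x⁶ − 41x⁵ + 51x⁴ − 5x³ − 33x² − 44x − 12) ÷ lead(D) = 12x⁶ ÷ 3x² = 4x⁴. Subtract (4x⁴)·D = 12x⁶ − 20x⁵ − 8x⁴. Remainder: −21x⁵ + 59x⁴ − 5x³ − 33x² − 44x − 12.
Step 2: lead(−21x⁵ + 59x⁴ − 5x³ − 33x² − 44x − 12) ÷ lead(D) = −21x⁵ ÷ 3x² = −7x³. Subtract (−7x³)·D = −21x⁵ + 35x⁴ + 14x³. Remainder: 24x⁴ − 19x³ − 33x² − 44x − 12.
Step 3: lead(24x⁴ − 19x³ − 33x² − 44x − 12) ÷ lead(D) = 24x⁴ ÷ 3x² = 8x². Subtract (8x²)·D = 24x⁴ − 40x³ − 16x². Remainder: 21x³ − 17x² − 44x − 12.
Step 4: lead(21x³ − 17x² − 44x − 12) ÷ lead(D) = 21x³ ÷ 3x² = 7x. Subtract (7x)·D = 21x³ − 35x² − 14x. Remainder: 18x² − 30x − 12.
Step 5: lead(18x² − 30x − 12) ÷ lead(D) = 18x² ÷ 3x² = 6. Subtract (6)·D = 18x² − 30x − 12. Remainder: 0.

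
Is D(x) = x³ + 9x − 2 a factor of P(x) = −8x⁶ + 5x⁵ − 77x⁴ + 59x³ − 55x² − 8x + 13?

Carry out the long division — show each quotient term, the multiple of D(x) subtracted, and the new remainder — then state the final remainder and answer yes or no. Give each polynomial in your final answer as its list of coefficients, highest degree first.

R = [9], so D(x) is not a factor of P(x). no

Step 1: lead(−8x⁶ + 5x⁵ − 77x⁴ + 59x³ − 55x² − 8x + 13) ÷ lead(D) = −8x⁶ ÷ x³ = −8x³. Subtract (−8x³)·D = −8x⁶ − 72x⁴ + 16x³. Remainder: 5x⁵ − 5x⁴ + 43x³ − 55x² − 8x + 13.
Step 2: lead(5x⁵ − 5x⁴ + 43x³ − 55x² − 8x + 13) ÷ lead(D) = 5x⁵ ÷ x³ = 5x². Subtract (5x²)·D = 5x⁵ + 45x³ − 10x². Remainder: −5x⁴ − 2x³ − 45x² − 8x + 13.
Step 3: lead(−5x⁴ − 2x³ − 45x² − 8x + 13) ÷ lead(D) = −5x⁴ ÷ x³ = −5x. Subtract (−5x)·D = −5x⁴ − 45x² + 10x. Remainder: −2x³ − 18x + 13.
Step 4: lead(−2x³ − 18x + 13) ÷ lead(D) = −2x³ ÷ x³ = −2. Subtract (−2)·D = −2x³ − 18x + 4. Remainder: 9.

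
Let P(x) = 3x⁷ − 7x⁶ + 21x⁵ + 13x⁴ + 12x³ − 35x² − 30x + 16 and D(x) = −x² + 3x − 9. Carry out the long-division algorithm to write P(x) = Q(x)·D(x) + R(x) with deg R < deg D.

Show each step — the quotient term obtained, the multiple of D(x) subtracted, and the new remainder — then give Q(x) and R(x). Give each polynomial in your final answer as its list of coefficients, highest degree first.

Q = [-3, -2, 0, 5, 3, -1]; R = [7]

Step 1: lead(3x⁷ − 7x⁶ + 21x⁵ + 13x⁴ + 12x³ − 35x² − 30x + 16) ÷ lead(D) = 3x⁷ ÷ −x² = −3x⁵. Subtract (−3x⁵)·D = 3x⁷ − 9x⁶ + 27x⁵. Remainder: 2x⁶ − 6x⁵ + 13x⁴ + 12x³ − 35x² − 30x + 16.
Step 2: lead(2x⁶ − 6x⁵ + 13x⁴ + 12x³ − 35x² − 30x + 16) ÷ lead(D) = 2x⁶ ÷ −x² = −2x⁴. Subtract (−2x⁴)·D = 2x⁶ − 6x⁵ + 18x⁴. Remainder: −5x⁴ + 12x³ − 35x² − 30x + 16.
Step 3: lead(−5x⁴ + 12x³ − 35x² − 30x + 16) ÷ lead(D) = −5x⁴ ÷ −x² = 5x². Subtract (5x²)·D = −5x⁴ + 15x³ − 45x². Remainder: −3x³ + 10x² − 30x + 16.
Step 4: lead(−3x³ + 10x² − 30x + 16) ÷ lead(D) = −3x³ ÷ −x² = 3x. Subtract (3x)·D = −3x³ + 9x² − 27x. Remainder: x² − 3x + 16.
Step 5: lead(x² − 3x + 16) ÷ lead(D) = x² ÷ −x² = −1. Subtract (−1)·D = x² − 3x + 9. Remainder: 7.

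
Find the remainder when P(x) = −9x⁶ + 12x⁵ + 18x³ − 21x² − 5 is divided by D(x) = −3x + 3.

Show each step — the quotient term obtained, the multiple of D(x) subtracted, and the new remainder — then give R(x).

R(x) = −5

Step 1: lead(−9x⁶ + 12x⁵ + 18x³ − 21x² − 5) ÷ lead(D) = −9x⁶ ÷ −3x = 3x⁵. Subtract (3x⁵)·D = −9x⁶ + 9x⁵. Remainder: 3x⁵ + 18x³ − 21x² − 5.
Step 2: lead(3x⁵ + 18x³ − 21x² − 5) ÷ lead(D) = 3x⁵ ÷ −3x = −x⁴. Subtract (−x⁴)·D = 3x⁵ − 3x⁴. Remainder: 3x⁴ + 18x³ − 21x² − 5.
Step 3: lead(3x⁴ + 18x³ − 21x² − 5) ÷ lead(D) = 3x⁴ ÷ −3x = −x³. Subtract (−x³)·D = 3x⁴ − 3x³. Remainder: 21x³ − 21x² − 5.
Step 4: lead(21x³ − 21x² − 5) ÷ lead(D) = 21x³ ÷ −3x = −7x². Subtract (−7x²)·D = 21x³ − 21x². Remainder: −5.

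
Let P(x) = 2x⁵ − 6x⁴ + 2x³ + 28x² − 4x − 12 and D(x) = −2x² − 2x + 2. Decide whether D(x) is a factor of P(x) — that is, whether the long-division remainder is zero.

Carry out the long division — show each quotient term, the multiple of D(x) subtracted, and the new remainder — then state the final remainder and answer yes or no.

Step 1: lead(2x⁵ − 6x⁴ + 2x³ + 28x² − 4x − 12) ÷ lead(D) = 2x⁵ ÷ −2x² = −x³. Subtract (−x³)·D = 2x⁵ + 2x⁴ − 2x³. Remainder: −8x⁴ + 4x³ + 28x² − 4x − 12.
Step 2: lead(−8x⁴ + 4x³ + 28x² − 4x − 12) ÷ lead(D) = −8x⁴ ÷ −2x² = 4x². Subtract (4x²)·D = −8x⁴ − 8x³ + 8x². Remainder: 12x³ + 20x² − 4x − 12.
Step 3: lead(12x³ + 20x² − 4x − 12) ÷ lead(D) = 12x³ ÷ −2x² = −6x. Subtract (−6x)·D = 12x³ + 12x² − 12x. Remainder: 8x² + 8x − 12.
Step 4: lead(8x² + 8x − 12) ÷ lead(D) = 8x² ÷ −2x² = −4. Subtract (−4)·D = 8x² + 8x − 8. Remainder: −4.

R(x) = −4, so D(x) is not a factor of P(x). no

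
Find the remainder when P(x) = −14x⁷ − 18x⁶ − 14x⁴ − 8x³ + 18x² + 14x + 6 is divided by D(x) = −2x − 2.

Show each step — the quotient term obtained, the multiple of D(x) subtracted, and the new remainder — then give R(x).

R(x) = 0

Step 1: lead(−14x⁷ − 18x⁶ − 14x⁴ − 8x³ + 18x² + 14x + 6) ÷ lead(D) = −14x⁷ ÷ −2x = 7x⁶. Subtract (7x⁶)·D = −14x⁷ − 14x⁶. Remainder: −4x⁶ − 14x⁴ − 8x³ + 18x² + 14x + 6.
Step 2: lead(−4x⁶ − 14x⁴ − 8x³ + 18x² + 14x + 6) ÷ lead(D) = −4x⁶ ÷ −2x = 2x⁵. Subtract (2x⁵)·D = −4x⁶ − 4x⁵. Remainder: 4x⁵ − 14x⁴ − 8x³ + 18x² + 14x + 6.
Step 3: lead(4x⁵ − 14x⁴ − 8x³ + 18x² + 14x + 6) ÷ lead(D) = 4x⁵ ÷ −2x = −2x⁴. Subtract (−2x⁴)·D = 4x⁵ + 4x⁴. Remainder: −18x⁴ − 8x³ + 18x² + 14x + 6.
Step 4: lead(−18x⁴ − 8x³ + 18x² + 14x + 6) ÷ lead(D) = −18x⁴ ÷ −2x = 9x³. Subtract (9x³)·D = −18x⁴ − 18x³. Remainder: 10x³ + 18x² + 14x + 6.
Step 5: lead(10x³ + 18x² + 14x + 6) ÷ lead(D) = 10x³ ÷ −2x = −5x². Subtract (−5x²)·D = 10x³ + 10x². Remainder: 8x² + 14x + 6.
Step 6: lead(8x² + 14x + 6) ÷ lead(D) = 8x² ÷ −2x = −4x. Subtract (−4x)·D = 8x² + 8x. Remainder: 6x + 6.
Step 7: lead(6x + 6) ÷ lead(D) = 6x ÷ −2x = −3. Subtract (−3)·D = 6x + 6. Remainder: 0.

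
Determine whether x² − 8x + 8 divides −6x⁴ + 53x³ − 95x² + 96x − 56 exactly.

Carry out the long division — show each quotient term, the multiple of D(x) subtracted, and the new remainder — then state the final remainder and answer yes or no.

Step 1: lead(−6x⁴ + 53x³ − 95x² + 96x − 56) ÷ lead(D) = −6x⁴ ÷ x² = −6x². Subtract (−6x²)·D = −6x⁴ + 48x³ − 48x². Remainder: 5x³ − 47x² + 96x − 56.
Step 2: lead(5x³ − 47x² + 96x − 56) ÷ lead(D) = 5x³ ÷ x² = 5x. Subtract (5x)·D = 5x³ − 40x² + 40x. Remainder: −7x² + 56x − 56.
Step 3: lead(−7x² + 56x − 56) ÷ lead(D) = −7x² ÷ x² = −7. Subtract (−7)·D = −7x² + 56x − 56. Remainder: 0.

R(x) = 0, so D(x) is a factor of P(x). yes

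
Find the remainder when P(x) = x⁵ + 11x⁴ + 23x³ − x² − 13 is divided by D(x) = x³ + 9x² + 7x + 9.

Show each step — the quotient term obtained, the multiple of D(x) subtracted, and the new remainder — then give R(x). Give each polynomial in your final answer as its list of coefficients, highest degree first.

R = [-6, -4, 5]

Step 1: lead(x⁵ + 11x⁴ + 23x³ − x² − 13) ÷ lead(D) = x⁵ ÷ x³ = x². Subtract (x²)·D = x⁵ + 9x⁴ + 7x³ + 9x². Remainder: 2x⁴ + 16x³ − 10x² − 13.
Step 2: lead(2x⁴ + 16x³ − 10x² − 13) ÷ lead(D) = 2x⁴ ÷ x³ = 2x. Subtract (2x)·D = 2x⁴ + 18x³ + 14x² + 18x. Remainder: −2x³ − 24x² − 18x − 13.
Step 3: lead(−2x³ − 24x² − 18x − 13) ÷ lead(D) = −2x³ ÷ x³ = −2. Subtract (−2)·D = −2x³ − 18x² − 14x − 18. Remainder: −6x² − 4x + 5.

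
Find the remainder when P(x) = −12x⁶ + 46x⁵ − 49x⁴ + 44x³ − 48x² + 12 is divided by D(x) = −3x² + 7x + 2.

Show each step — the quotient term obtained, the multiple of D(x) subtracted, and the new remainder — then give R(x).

R(x) = −7x + 6

Step 1: lead(−12x⁶ + 46x⁵ − 49x⁴ + 44x³ − 48x² + 12) ÷ lead(D) = −12x⁶ ÷ −3x² = 4x⁴. Subtract (4x⁴)·D = −12x⁶ + 28x⁵ + 8x⁴. Remainder: 18x⁵ − 57x⁴ + 44x³ − 48x² + 12.
Step 2: lead(18x⁵ − 57x⁴ + 44x³ − 48x² + 12) ÷ lead(D) = 18x⁵ ÷ −3x² = −6x³. Subtract (−6x³)·D = 18x⁵ − 42x⁴ − 12x³. Remainder: −15x⁴ + 56x³ − 48x² + 12.
Step 3: lead(−15x⁴ + 56x³ − 48x² + 12) ÷ lead(D) = −15x⁴ ÷ −3x² = 5x². Subtract (5x²)·D = −15x⁴ + 35x³ + 10x². Remainder: 21x³ − 58x² + 12.
Step 4: lead(21x³ − 58x² + 12) ÷ lead(D) = 21x³ ÷ −3x² = −7x. Subtract (−7x)·D = 21x³ − 49x² − 14x. Remainder: −9x² + 14x + 12.
Step 5: lead(−9x² + 14x + 12) ÷ lead(D) = −9x² ÷ −3x² = 3. Subtract (3)·D = −9x² + 21x + 6. Remainder: −7x + 6.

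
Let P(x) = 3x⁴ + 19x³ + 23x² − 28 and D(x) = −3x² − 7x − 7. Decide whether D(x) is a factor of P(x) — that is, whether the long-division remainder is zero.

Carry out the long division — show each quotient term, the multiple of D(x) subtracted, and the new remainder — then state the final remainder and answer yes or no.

Step 1: lead(3x⁴ + 19x³ + 23x² − 28) ÷ lead(D) = 3x⁴ ÷ −3x² = −x². Subtract (−x²)·D = 3x⁴ + 7x³ + 7x². Remainder: 12x³ + 16x² − 28.
Step 2: lead(12x³ + 16x² − 28) ÷ lead(D) = 12x³ ÷ −3x² = −4x. Subtract (−4x)·D = 12x³ + 28x² + 28x. Remainder: −12x² − 28x − 28.
Step 3: lead(−12x² − 28x − 28) ÷ lead(D) = −12x² ÷ −3x² = 4. Subtract (4)·D = −12x² − 28x − 28. Remainder: 0.

R(x) = 0, so D(x) is a factor of P(x). yes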